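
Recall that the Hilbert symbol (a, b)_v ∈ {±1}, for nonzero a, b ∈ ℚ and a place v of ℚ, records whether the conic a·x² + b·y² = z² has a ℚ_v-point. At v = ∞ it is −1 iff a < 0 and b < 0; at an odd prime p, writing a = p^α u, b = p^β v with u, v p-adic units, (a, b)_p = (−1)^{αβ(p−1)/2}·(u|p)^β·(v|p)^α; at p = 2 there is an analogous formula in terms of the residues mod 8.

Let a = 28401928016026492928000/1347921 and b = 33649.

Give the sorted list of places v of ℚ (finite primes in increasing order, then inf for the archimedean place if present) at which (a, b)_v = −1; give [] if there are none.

Mod squares: a ≡ 312455, b ≡ 33649. Check v ∈ {∞, 2, 3, 5, 7, 11, 13, 19, 23, 43}.
v=11: a=11^3·(≡3), b=11^1·(≡1) mod 11; (3|11)=+1, (1|11)=+1; (−1)^{3·1·5}·(+1)^1·(+1)^3 = -1.
v=19: a=19^3·(≡14), b=19^1·(≡4) mod 19; (14|19)=-1, (4|19)=+1; (−1)^{3·1·9}·(-1)^1·(+1)^3 = +1.
v=43: a=43^-2·(≡6), b=43^0·(≡23) mod 43; (6|43)=+1, (23|43)=+1; (−1)^{-2·0·21}·(+1)^0·(+1)^-2 = +1.
v=2: v_2(a)=16, v_2(b)=0; units ≡ 7, 1 (mod 8); ε·ε+αω+βω = 1·0+16·0+0·0 ≡ 0  ⇒  (a,b)_2 = +1.
v=5: a=5^3·(≡4), b=5^0·(≡4) mod 5; (4|5)=+1, (4|5)=+1; (−1)^{3·0·2}·(+1)^0·(+1)^3 = +1.
v=13: a=13^1·(≡6), b=13^0·(≡5) mod 13; (6|13)=-1, (5|13)=-1; (−1)^{1·0·6}·(-1)^0·(-1)^1 = -1.
v=7: a=7^4·(≡5), b=7^1·(≡5) mod 7; (5|7)=-1, (5|7)=-1; (−1)^{4·1·3}·(-1)^1·(-1)^4 = -1.
v=23: a=23^3·(≡10), b=23^1·(≡14) mod 23; (10|23)=-1, (14|23)=-1; (−1)^{3·1·11}·(-1)^1·(-1)^3 = -1.
v=3: a=3^-6·(≡2), b=3^0·(≡1) mod 3; (2|3)=-1, (1|3)=+1; (−1)^{-6·0·1}·(-1)^0·(+1)^-6 = +1.
v=∞: 312455 > 0 and 33649 > 0  ⇒  (a,b)_∞ = +1.
|Ram(312455, 33649)| = 4, even; anisotropic at {7, 11, 13, 23}.

[7, 11, 13, 23]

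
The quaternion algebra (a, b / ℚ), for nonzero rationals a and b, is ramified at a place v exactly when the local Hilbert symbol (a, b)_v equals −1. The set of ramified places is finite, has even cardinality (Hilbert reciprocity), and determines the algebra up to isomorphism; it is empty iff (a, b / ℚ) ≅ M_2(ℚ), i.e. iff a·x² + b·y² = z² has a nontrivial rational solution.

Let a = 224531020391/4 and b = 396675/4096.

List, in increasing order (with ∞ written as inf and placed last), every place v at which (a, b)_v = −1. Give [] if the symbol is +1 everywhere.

[2, 41, 43, 53]

Mod squares: a ≡ 72239, b ≡ 1763. Check v ∈ {∞, 2, 3, 5, 29, 41, 43, 47, 53}.
v=∞: 72239 > 0 and 1763 > 0  ⇒  (a,b)_∞ = +1.
v=3: a=3^0·(≡2), b=3^2·(≡2) mod 3; (2|3)=-1, (2|3)=-1; (−1)^{0·2·1}·(-1)^2·(-1)^0 = +1.
v=43: a=43^2·(≡42), b=43^1·(≡6) mod 43; (42|43)=-1, (6|43)=+1; (−1)^{2·1·21}·(-1)^1·(+1)^2 = -1.
v=47: a=47^1·(≡5), b=47^0·(≡6) mod 47; (5|47)=-1, (6|47)=+1; (−1)^{1·0·23}·(-1)^0·(+1)^1 = +1.
v=5: a=5^0·(≡4), b=5^2·(≡2) mod 5; (4|5)=+1, (2|5)=-1; (−1)^{0·2·2}·(+1)^2·(-1)^0 = +1.
v=29: a=29^1·(≡2), b=29^0·(≡6) mod 29; (2|29)=-1, (6|29)=+1; (−1)^{1·0·14}·(-1)^0·(+1)^1 = +1.
v=2: v_2(a)=-2, v_2(b)=-12; units ≡ 7, 3 (mod 8); ε·ε+αω+βω = 1·1+-2·1+-12·0 ≡ 1  ⇒  (a,b)_2 = -1.
v=41: a=41^2·(≡38), b=41^1·(≡31) mod 41; (38|41)=-1, (31|41)=+1; (−1)^{2·1·20}·(-1)^1·(+1)^2 = -1.
v=53: a=53^1·(≡7), b=53^0·(≡51) mod 53; (7|53)=+1, (51|53)=-1; (−1)^{1·0·26}·(+1)^0·(-1)^1 = -1.
|Ram(72239, 1763)| = 4, even; anisotropic at {2, 41, 43, 53}.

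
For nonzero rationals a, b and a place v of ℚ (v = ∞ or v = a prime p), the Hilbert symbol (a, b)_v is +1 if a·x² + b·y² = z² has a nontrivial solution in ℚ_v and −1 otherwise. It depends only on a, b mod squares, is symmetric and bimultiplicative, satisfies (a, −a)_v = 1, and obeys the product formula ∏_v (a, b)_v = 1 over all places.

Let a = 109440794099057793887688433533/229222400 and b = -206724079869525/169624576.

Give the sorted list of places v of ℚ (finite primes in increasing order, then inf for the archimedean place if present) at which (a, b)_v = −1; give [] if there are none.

[2, 3, 7, 19, 29, 37]

(a, b) ≡ (9842, -1152141) mod (ℚ^×)²; places V = {2, 3, 5, 7, 11, 13, 17, 19, 29, 37, 41, 47, ∞}.
(a,b)_47: α=4, u≡22; β=2, v≡8 (mod 47); (22|47)=-1, (8|47)=+1; sign (−1)^0·-1^2·+1^4 = +1.
(a,b)_5: α=-2, u≡3; β=2, v≡4 (mod 5); (3|5)=-1, (4|5)=+1; sign (−1)^0·-1^2·+1^-2 = +1.
(a,b)_∞: sgn(9842)=+, sgn(-1152141)=−, so +1.
(a,b)_11: α=-2, u≡10; β=-2, v≡7 (mod 11); (10|11)=-1, (7|11)=-1; sign (−1)^0·-1^-2·-1^-2 = +1.
(a,b)_13: α=2, u≡4; β=0, v≡4 (mod 13); (4|13)=+1, (4|13)=+1; sign (−1)^0·+1^0·+1^2 = +1.
(a,b)_19: α=3, u≡1; β=3, v≡11 (mod 19); (1|19)=+1, (11|19)=+1; sign (−1)^1·+1^3·+1^3 = -1.
(a,b)_2: α=-11, β=-10; u≡1, v≡3 (mod 8); ε(u)ε(v)=0·1, αω(v)=-11·1, βω(u)=-10·0; sum ≡ 1  ⇒  -1.
(a,b)_7: α=1, u≡6; β=0, v≡3 (mod 7); (6|7)=-1, (3|7)=-1; sign (−1)^0·-1^0·-1^1 = -1.
(a,b)_37: α=-1, u≡27; β=-2, v≡8 (mod 37); (27|37)=+1, (8|37)=-1; sign (−1)^0·+1^-2·-1^-1 = -1.
(a,b)_3: α=4, u≡2; β=3, v≡1 (mod 3); (2|3)=-1, (1|3)=+1; sign (−1)^0·-1^3·+1^4 = -1.
(a,b)_29: α=2, u≡8; β=1, v≡1 (mod 29); (8|29)=-1, (1|29)=+1; sign (−1)^0·-1^1·+1^2 = -1.
(a,b)_17: α=6, u≡2; β=1, v≡10 (mod 17); (2|17)=+1, (10|17)=-1; sign (−1)^0·+1^1·-1^6 = +1.
(a,b)_41: α=2, u≡23; β=1, v≡10 (mod 41); (23|41)=+1, (10|41)=+1; sign (−1)^0·+1^1·+1^2 = +1.
(9842, -1152141 / ℚ) ramifies at {2, 3, 7, 19, 29, 37}: a division algebra.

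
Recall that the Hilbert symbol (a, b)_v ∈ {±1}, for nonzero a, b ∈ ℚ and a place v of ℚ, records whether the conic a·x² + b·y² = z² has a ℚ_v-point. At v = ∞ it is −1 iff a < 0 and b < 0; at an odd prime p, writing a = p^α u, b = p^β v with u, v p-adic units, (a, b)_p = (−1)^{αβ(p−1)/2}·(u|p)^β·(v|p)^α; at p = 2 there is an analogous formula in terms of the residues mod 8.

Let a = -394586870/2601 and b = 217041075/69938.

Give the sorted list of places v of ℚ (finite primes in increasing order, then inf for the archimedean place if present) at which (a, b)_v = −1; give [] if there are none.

(a, b) ≡ (-288230, 2294) mod (ℚ^×)²; places V = {2, 3, 5, 11, 17, 19, 29, 31, 37, 41, ∞}.
(a,b)_37: α=3, u≡15; β=1, v≡4 (mod 37); (15|37)=-1, (4|37)=+1; sign (−1)^0·-1^1·+1^3 = -1.
(a,b)_11: α=0, u≡3; β=-2, v≡7 (mod 11); (3|11)=+1, (7|11)=-1; sign (−1)^0·+1^-2·-1^0 = +1.
(a,b)_5: α=1, u≡1; β=2, v≡1 (mod 5); (1|5)=+1, (1|5)=+1; sign (−1)^0·+1^2·+1^1 = +1.
(a,b)_29: α=0, u≡9; β=2, v≡17 (mod 29); (9|29)=+1, (17|29)=-1; sign (−1)^0·+1^2·-1^0 = +1.
(a,b)_3: α=-2, u≡1; β=2, v≡2 (mod 3); (1|3)=+1, (2|3)=-1; sign (−1)^0·+1^2·-1^-2 = +1.
(a,b)_41: α=1, u≡15; β=0, v≡32 (mod 41); (15|41)=-1, (32|41)=+1; sign (−1)^0·-1^0·+1^1 = +1.
(a,b)_17: α=-2, u≡5; β=-2, v≡13 (mod 17); (5|17)=-1, (13|17)=+1; sign (−1)^0·-1^-2·+1^-2 = +1.
(a,b)_∞: sgn(-288230)=−, sgn(2294)=+, so +1.
(a,b)_31: α=0, u≡28; β=1, v≡3 (mod 31); (28|31)=+1, (3|31)=-1; sign (−1)^0·+1^1·-1^0 = +1.
(a,b)_2: α=1, β=-1; u≡5, v≡3 (mod 8); ε(u)ε(v)=0·1, αω(v)=1·1, βω(u)=-1·1; sum ≡ 0  ⇒  +1.
(a,b)_19: α=1, u≡4; β=0, v≡10 (mod 19); (4|19)=+1, (10|19)=-1; sign (−1)^0·+1^0·-1^1 = -1.
Ram(-288230, 2294) = {19, 37}; no ℚ_19-point on the conic.

[19, 37]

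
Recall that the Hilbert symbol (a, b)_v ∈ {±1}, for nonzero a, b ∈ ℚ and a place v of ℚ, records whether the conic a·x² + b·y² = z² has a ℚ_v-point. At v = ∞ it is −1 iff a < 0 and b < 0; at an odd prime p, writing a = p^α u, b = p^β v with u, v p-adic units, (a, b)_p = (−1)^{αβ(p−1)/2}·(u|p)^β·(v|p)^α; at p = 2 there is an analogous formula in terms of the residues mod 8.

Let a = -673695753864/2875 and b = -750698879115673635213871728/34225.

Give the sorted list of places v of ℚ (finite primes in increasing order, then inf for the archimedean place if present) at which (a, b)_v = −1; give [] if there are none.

(a, b) ≡ (-13110, -6783) mod (ℚ^×)²; places V = {2, 3, 5, 7, 11, 17, 19, 23, 29, 37, ∞}.
(a,b)_11: α=0, u≡8; β=2, v≡3 (mod 11); (8|11)=-1, (3|11)=+1; sign (−1)^0·-1^2·+1^0 = +1.
(a,b)_3: α=1, u≡1; β=3, v≡1 (mod 3); (1|3)=+1, (1|3)=+1; sign (−1)^1·+1^3·+1^1 = -1.
(a,b)_∞: sgn(-13110)=−, sgn(-6783)=−, so -1.
(a,b)_37: α=0, u≡9; β=-2, v≡1 (mod 37); (9|37)=+1, (1|37)=+1; sign (−1)^0·+1^-2·+1^0 = +1.
(a,b)_7: α=2, u≡1; β=5, v≡4 (mod 7); (1|7)=+1, (4|7)=+1; sign (−1)^0·+1^5·+1^2 = +1.
(a,b)_5: α=-3, u≡2; β=-2, v≡3 (mod 5); (2|5)=-1, (3|5)=-1; sign (−1)^0·-1^-2·-1^-3 = -1.
(a,b)_29: α=0, u≡27; β=2, v≡3 (mod 29); (27|29)=-1, (3|29)=-1; sign (−1)^0·-1^2·-1^0 = +1.
(a,b)_23: α=-1, u≡11; β=0, v≡9 (mod 23); (11|23)=-1, (9|23)=+1; sign (−1)^0·-1^0·+1^-1 = +1.
(a,b)_2: α=3, β=4; u≡5, v≡1 (mod 8); ε(u)ε(v)=0·0, αω(v)=3·0, βω(u)=4·1; sum ≡ 0  ⇒  +1.
(a,b)_17: α=4, u≡5; β=7, v≡4 (mod 17); (5|17)=-1, (4|17)=+1; sign (−1)^0·-1^7·+1^4 = -1.
(a,b)_19: α=3, u≡18; β=5, v≡5 (mod 19); (18|19)=-1, (5|19)=+1; sign (−1)^1·-1^5·+1^3 = +1.
Ram(-13110, -6783) = {3, 5, 17, ∞}; no ℚ_3-point on the conic.

[3, 5, 17, inf]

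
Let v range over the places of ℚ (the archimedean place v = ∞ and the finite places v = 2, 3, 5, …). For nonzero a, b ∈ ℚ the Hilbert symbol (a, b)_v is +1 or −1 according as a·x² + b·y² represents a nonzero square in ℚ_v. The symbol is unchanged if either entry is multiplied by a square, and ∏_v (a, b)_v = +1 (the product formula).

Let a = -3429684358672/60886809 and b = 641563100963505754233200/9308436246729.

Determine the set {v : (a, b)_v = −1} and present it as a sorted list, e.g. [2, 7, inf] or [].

(a, b) ≡ (-7657, 407) mod (ℚ^×)²; places V = {2, 3, 5, 7, 11, 13, 17, 19, 23, 31, 37, ∞}.
(a,b)_37: α=2, u≡13; β=3, v≡12 (mod 37); (13|37)=-1, (12|37)=+1; sign (−1)^0·-1^3·+1^2 = -1.
(a,b)_11: α=2, u≡2; β=3, v≡9 (mod 11); (2|11)=-1, (9|11)=+1; sign (−1)^0·-1^3·+1^2 = -1.
(a,b)_31: α=1, u≡1; β=2, v≡8 (mod 31); (1|31)=+1, (8|31)=+1; sign (−1)^0·+1^2·+1^1 = +1.
(a,b)_19: α=1, u≡8; β=2, v≡3 (mod 19); (8|19)=-1, (3|19)=-1; sign (−1)^0·-1^2·-1^1 = -1.
(a,b)_17: α=-4, u≡12; β=-6, v≡1 (mod 17); (12|17)=-1, (1|17)=+1; sign (−1)^0·-1^-6·+1^-4 = +1.
(a,b)_3: α=-6, u≡2; β=-6, v≡2 (mod 3); (2|3)=-1, (2|3)=-1; sign (−1)^0·-1^-6·-1^-6 = +1.
(a,b)_2: α=4, β=4; u≡7, v≡7 (mod 8); ε(u)ε(v)=1·1, αω(v)=4·0, βω(u)=4·0; sum ≡ 1  ⇒  -1.
(a,b)_13: α=3, u≡9; β=4, v≡9 (mod 13); (9|13)=+1, (9|13)=+1; sign (−1)^0·+1^4·+1^3 = +1.
(a,b)_∞: sgn(-7657)=−, sgn(407)=+, so +1.
(a,b)_23: α=0, u≡6; β=-2, v≡4 (mod 23); (6|23)=+1, (4|23)=+1; sign (−1)^0·+1^-2·+1^0 = +1.
(a,b)_5: α=0, u≡2; β=2, v≡2 (mod 5); (2|5)=-1, (2|5)=-1; sign (−1)^0·-1^2·-1^0 = +1.
(a,b)_7: α=0, u≡4; β=4, v≡2 (mod 7); (4|7)=+1, (2|7)=+1; sign (−1)^0·+1^4·+1^0 = +1.
Ram(-7657, 407) = {2, 11, 19, 37}; no ℚ_2-point on the conic.

[2, 11, 19, 37]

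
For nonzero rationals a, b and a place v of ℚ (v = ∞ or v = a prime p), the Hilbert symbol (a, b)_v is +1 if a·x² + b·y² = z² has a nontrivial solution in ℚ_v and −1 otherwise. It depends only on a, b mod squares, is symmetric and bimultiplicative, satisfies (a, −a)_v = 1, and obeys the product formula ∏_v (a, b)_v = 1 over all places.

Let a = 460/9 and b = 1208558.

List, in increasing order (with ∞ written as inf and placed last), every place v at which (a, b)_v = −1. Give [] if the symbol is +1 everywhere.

Mod squares: a ≡ 115, b ≡ 1208558. Check v ∈ {∞, 2, 3, 5, 13, 23, 43, 47}.
v=5: a=5^1·(≡3), b=5^0·(≡3) mod 5; (3|5)=-1, (3|5)=-1; (−1)^{1·0·2}·(-1)^0·(-1)^1 = -1.
v=23: a=23^1·(≡15), b=23^1·(≡14) mod 23; (15|23)=-1, (14|23)=-1; (−1)^{1·1·11}·(-1)^1·(-1)^1 = -1.
v=3: a=3^-2·(≡1), b=3^0·(≡2) mod 3; (1|3)=+1, (2|3)=-1; (−1)^{-2·0·1}·(+1)^0·(-1)^-2 = +1.
v=47: a=47^0·(≡25), b=47^1·(≡5) mod 47; (25|47)=+1, (5|47)=-1; (−1)^{0·1·23}·(+1)^1·(-1)^0 = +1.
v=13: a=13^0·(≡2), b=13^1·(≡3) mod 13; (2|13)=-1, (3|13)=+1; (−1)^{0·1·6}·(-1)^1·(+1)^0 = -1.
v=∞: 115 > 0 and 1208558 > 0  ⇒  (a,b)_∞ = +1.
v=43: a=43^0·(≡32), b=43^1·(≡27) mod 43; (32|43)=-1, (27|43)=-1; (−1)^{0·1·21}·(-1)^1·(-1)^0 = -1.
v=2: v_2(a)=2, v_2(b)=1; units ≡ 3, 7 (mod 8); ε·ε+αω+βω = 1·1+2·0+1·1 ≡ 0  ⇒  (a,b)_2 = +1.
(115, 1208558 / ℚ) ramifies at {5, 13, 23, 43}: a division algebra.

[5, 13, 23, 43]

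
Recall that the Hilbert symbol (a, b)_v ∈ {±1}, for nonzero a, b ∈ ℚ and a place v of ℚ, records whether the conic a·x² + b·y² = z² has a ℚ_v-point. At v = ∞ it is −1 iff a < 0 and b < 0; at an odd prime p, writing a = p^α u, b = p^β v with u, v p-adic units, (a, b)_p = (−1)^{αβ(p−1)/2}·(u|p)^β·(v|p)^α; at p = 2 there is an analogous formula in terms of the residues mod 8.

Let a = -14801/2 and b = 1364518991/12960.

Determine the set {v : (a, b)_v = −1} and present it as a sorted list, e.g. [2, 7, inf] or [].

[5, 11]

Mod squares: a ≡ -82, b ≡ 130790. Check v ∈ {∞, 2, 3, 5, 11, 17, 19, 29, 41}.
v=5: a=5^0·(≡2), b=5^-1·(≡3) mod 5; (2|5)=-1, (3|5)=-1; (−1)^{0·-1·2}·(-1)^-1·(-1)^0 = -1.
v=17: a=17^0·(≡3), b=17^2·(≡4) mod 17; (3|17)=-1, (4|17)=+1; (−1)^{0·2·8}·(-1)^2·(+1)^0 = +1.
v=11: a=11^0·(≡8), b=11^1·(≡8) mod 11; (8|11)=-1, (8|11)=-1; (−1)^{0·1·5}·(-1)^1·(-1)^0 = -1.
v=∞: -82 < 0 and 130790 > 0  ⇒  (a,b)_∞ = +1.
v=3: a=3^0·(≡2), b=3^-4·(≡2) mod 3; (2|3)=-1, (2|3)=-1; (−1)^{0·-4·1}·(-1)^-4·(-1)^0 = +1.
v=2: v_2(a)=-1, v_2(b)=-5; units ≡ 7, 3 (mod 8); ε·ε+αω+βω = 1·1+-1·1+-5·0 ≡ 0  ⇒  (a,b)_2 = +1.
v=19: a=19^2·(≡8), b=19^2·(≡14) mod 19; (8|19)=-1, (14|19)=-1; (−1)^{2·2·9}·(-1)^2·(-1)^2 = +1.
v=41: a=41^1·(≡4), b=41^1·(≡36) mod 41; (4|41)=+1, (36|41)=+1; (−1)^{1·1·20}·(+1)^1·(+1)^1 = +1.
v=29: a=29^0·(≡9), b=29^1·(≡21) mod 29; (9|29)=+1, (21|29)=-1; (−1)^{0·1·14}·(+1)^1·(-1)^0 = +1.
|Ram(-82, 130790)| = 2, even; anisotropic at {5, 11}.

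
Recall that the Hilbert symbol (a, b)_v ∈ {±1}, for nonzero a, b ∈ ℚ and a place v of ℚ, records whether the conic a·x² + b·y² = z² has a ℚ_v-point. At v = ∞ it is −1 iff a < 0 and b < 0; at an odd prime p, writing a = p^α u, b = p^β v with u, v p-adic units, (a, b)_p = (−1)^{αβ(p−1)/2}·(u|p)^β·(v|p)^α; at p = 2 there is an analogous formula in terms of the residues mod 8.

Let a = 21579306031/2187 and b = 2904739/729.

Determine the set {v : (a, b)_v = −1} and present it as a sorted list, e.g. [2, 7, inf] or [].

[19, 23]

Mod squares: a ≡ 1173, b ≡ 19. Check v ∈ {∞, 2, 3, 17, 19, 23}.
v=19: a=19^2·(≡10), b=19^1·(≡1) mod 19; (10|19)=-1, (1|19)=+1; (−1)^{2·1·9}·(-1)^1·(+1)^2 = -1.
v=17: a=17^3·(≡9), b=17^2·(≡15) mod 17; (9|17)=+1, (15|17)=+1; (−1)^{3·2·8}·(+1)^2·(+1)^3 = +1.
v=2: v_2(a)=0, v_2(b)=0; units ≡ 5, 3 (mod 8); ε·ε+αω+βω = 0·1+0·1+0·1 ≡ 0  ⇒  (a,b)_2 = +1.
v=∞: 1173 > 0 and 19 > 0  ⇒  (a,b)_∞ = +1.
v=23: a=23^3·(≡20), b=23^2·(≡14) mod 23; (20|23)=-1, (14|23)=-1; (−1)^{3·2·11}·(-1)^2·(-1)^3 = -1.
v=3: a=3^-7·(≡1), b=3^-6·(≡1) mod 3; (1|3)=+1, (1|3)=+1; (−1)^{-7·-6·1}·(+1)^-6·(+1)^-7 = +1.
|Ram(1173, 19)| = 2, even; anisotropic at {19, 23}.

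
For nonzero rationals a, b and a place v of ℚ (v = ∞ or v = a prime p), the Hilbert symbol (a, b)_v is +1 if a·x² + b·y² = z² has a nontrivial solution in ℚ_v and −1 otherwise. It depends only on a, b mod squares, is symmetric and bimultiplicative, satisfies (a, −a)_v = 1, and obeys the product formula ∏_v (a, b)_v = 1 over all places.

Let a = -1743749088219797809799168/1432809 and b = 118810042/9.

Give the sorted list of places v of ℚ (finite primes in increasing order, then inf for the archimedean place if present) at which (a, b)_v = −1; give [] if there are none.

[2, 17, 29, 31]

Mod squares: a ≡ -24242, b ≡ 703018. Check v ∈ {∞, 2, 3, 7, 13, 17, 19, 23, 29, 31}.
v=31: a=31^3·(≡21), b=31^1·(≡23) mod 31; (21|31)=-1, (23|31)=-1; (−1)^{3·1·15}·(-1)^1·(-1)^3 = -1.
v=13: a=13^2·(≡4), b=13^2·(≡12) mod 13; (4|13)=+1, (12|13)=+1; (−1)^{2·2·6}·(+1)^2·(+1)^2 = +1.
v=19: a=19^-2·(≡18), b=19^0·(≡15) mod 19; (18|19)=-1, (15|19)=-1; (−1)^{-2·0·9}·(-1)^0·(-1)^-2 = +1.
v=∞: -24242 < 0 and 703018 > 0  ⇒  (a,b)_∞ = +1.
v=23: a=23^3·(≡1), b=23^1·(≡17) mod 23; (1|23)=+1, (17|23)=-1; (−1)^{3·1·11}·(+1)^1·(-1)^3 = +1.
v=3: a=3^-4·(≡1), b=3^-2·(≡1) mod 3; (1|3)=+1, (1|3)=+1; (−1)^{-4·-2·1}·(+1)^-2·(+1)^-4 = +1.
v=2: v_2(a)=13, v_2(b)=1; units ≡ 7, 5 (mod 8); ε·ε+αω+βω = 1·0+13·1+1·0 ≡ 1  ⇒  (a,b)_2 = -1.
v=17: a=17^3·(≡4), b=17^1·(≡14) mod 17; (4|17)=+1, (14|17)=-1; (−1)^{3·1·8}·(+1)^1·(-1)^3 = -1.
v=29: a=29^4·(≡27), b=29^1·(≡14) mod 29; (27|29)=-1, (14|29)=-1; (−1)^{4·1·14}·(-1)^1·(-1)^4 = -1.
v=7: a=7^-2·(≡6), b=7^0·(≡4) mod 7; (6|7)=-1, (4|7)=+1; (−1)^{-2·0·3}·(-1)^0·(+1)^-2 = +1.
Ram(-24242, 703018) = {2, 17, 29, 31}; no ℚ_2-point on the conic.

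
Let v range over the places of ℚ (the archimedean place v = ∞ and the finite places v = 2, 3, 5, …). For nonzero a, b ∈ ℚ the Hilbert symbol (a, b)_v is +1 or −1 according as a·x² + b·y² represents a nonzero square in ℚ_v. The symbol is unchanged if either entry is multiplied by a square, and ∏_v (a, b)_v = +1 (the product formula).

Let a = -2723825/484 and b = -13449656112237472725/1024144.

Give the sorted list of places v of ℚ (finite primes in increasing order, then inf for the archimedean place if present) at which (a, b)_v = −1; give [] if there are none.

(a, b) ≡ (-377, -13949) mod (ℚ^×)²; places V = {2, 3, 5, 11, 13, 17, 19, 23, 29, 37, ∞}.
(a,b)_11: α=-2, u≡7; β=-2, v≡8 (mod 11); (7|11)=-1, (8|11)=-1; sign (−1)^0·-1^-2·-1^-2 = +1.
(a,b)_∞: sgn(-377)=−, sgn(-13949)=−, so -1.
(a,b)_2: α=-2, β=-4; u≡7, v≡3 (mod 8); ε(u)ε(v)=1·1, αω(v)=-2·1, βω(u)=-4·0; sum ≡ 1  ⇒  -1.
(a,b)_5: α=2, u≡3; β=2, v≡4 (mod 5); (3|5)=-1, (4|5)=+1; sign (−1)^0·-1^2·+1^2 = +1.
(a,b)_17: α=2, u≡14; β=4, v≡1 (mod 17); (14|17)=-1, (1|17)=+1; sign (−1)^0·-1^4·+1^2 = +1.
(a,b)_13: α=1, u≡3; β=3, v≡11 (mod 13); (3|13)=+1, (11|13)=-1; sign (−1)^0·+1^3·-1^1 = -1.
(a,b)_29: α=1, u≡9; β=3, v≡17 (mod 29); (9|29)=+1, (17|29)=-1; sign (−1)^0·+1^3·-1^1 = -1.
(a,b)_23: α=0, u≡19; β=-2, v≡6 (mod 23); (19|23)=-1, (6|23)=+1; sign (−1)^0·-1^-2·+1^0 = +1.
(a,b)_3: α=0, u≡1; β=2, v≡1 (mod 3); (1|3)=+1, (1|3)=+1; sign (−1)^0·+1^2·+1^0 = +1.
(a,b)_37: α=0, u≡26; β=1, v≡1 (mod 37); (26|37)=+1, (1|37)=+1; sign (−1)^0·+1^1·+1^0 = +1.
(a,b)_19: α=0, u≡8; β=2, v≡7 (mod 19); (8|19)=-1, (7|19)=+1; sign (−1)^0·-1^2·+1^0 = +1.
Ram(-377, -13949) = {2, 13, 29, ∞}; no ℚ_2-point on the conic.

[2, 13, 29, inf]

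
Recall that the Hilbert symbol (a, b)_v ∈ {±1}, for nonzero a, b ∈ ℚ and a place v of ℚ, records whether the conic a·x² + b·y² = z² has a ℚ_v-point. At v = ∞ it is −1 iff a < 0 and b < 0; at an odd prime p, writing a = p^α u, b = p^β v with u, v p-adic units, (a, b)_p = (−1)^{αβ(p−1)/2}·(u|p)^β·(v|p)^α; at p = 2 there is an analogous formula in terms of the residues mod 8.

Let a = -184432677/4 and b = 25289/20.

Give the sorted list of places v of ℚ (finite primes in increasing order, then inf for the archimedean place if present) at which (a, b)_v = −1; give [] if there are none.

[5, 13]

(a, b) ≡ (-12597, 1045) mod (ℚ^×)²; places V = {2, 3, 5, 11, 13, 17, 19, ∞}.
(a,b)_∞: sgn(-12597)=−, sgn(1045)=+, so +1.
(a,b)_17: α=1, u≡7; β=0, v≡9 (mod 17); (7|17)=-1, (9|17)=+1; sign (−1)^0·-1^0·+1^1 = +1.
(a,b)_11: α=4, u≡5; β=3, v≡7 (mod 11); (5|11)=+1, (7|11)=-1; sign (−1)^0·+1^3·-1^4 = +1.
(a,b)_3: α=1, u≡1; β=0, v≡1 (mod 3); (1|3)=+1, (1|3)=+1; sign (−1)^0·+1^0·+1^1 = +1.
(a,b)_19: α=1, u≡15; β=1, v≡1 (mod 19); (15|19)=-1, (1|19)=+1; sign (−1)^1·-1^1·+1^1 = +1.
(a,b)_2: α=-2, β=-2; u≡3, v≡5 (mod 8); ε(u)ε(v)=1·0, αω(v)=-2·1, βω(u)=-2·1; sum ≡ 0  ⇒  +1.
(a,b)_13: α=1, u≡11; β=0, v≡8 (mod 13); (11|13)=-1, (8|13)=-1; sign (−1)^0·-1^0·-1^1 = -1.
(a,b)_5: α=0, u≡2; β=-1, v≡1 (mod 5); (2|5)=-1, (1|5)=+1; sign (−1)^0·-1^-1·+1^0 = -1.
Ram(-12597, 1045) = {5, 13}; no ℚ_5-point on the conic.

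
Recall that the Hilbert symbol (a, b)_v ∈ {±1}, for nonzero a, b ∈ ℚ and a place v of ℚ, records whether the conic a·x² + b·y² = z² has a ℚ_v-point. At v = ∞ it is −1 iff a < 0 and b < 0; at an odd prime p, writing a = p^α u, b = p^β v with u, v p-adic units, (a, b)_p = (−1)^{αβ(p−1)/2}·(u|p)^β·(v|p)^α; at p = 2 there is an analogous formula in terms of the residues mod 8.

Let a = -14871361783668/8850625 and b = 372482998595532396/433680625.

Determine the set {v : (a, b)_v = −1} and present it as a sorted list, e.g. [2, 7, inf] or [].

[2, 3, 23, 47]

(a, b) ≡ (-115197, 2649531) mod (ℚ^×)²; places V = {2, 3, 5, 7, 11, 13, 17, 19, 23, 43, 47, ∞}.
(a,b)_2: α=2, β=2; u≡3, v≡3 (mod 8); ε(u)ε(v)=1·1, αω(v)=2·1, βω(u)=2·1; sum ≡ 1  ⇒  -1.
(a,b)_17: α=-2, u≡3; β=-2, v≡9 (mod 17); (3|17)=-1, (9|17)=+1; sign (−1)^0·-1^-2·+1^-2 = +1.
(a,b)_5: α=-4, u≡2; β=-4, v≡4 (mod 5); (2|5)=-1, (4|5)=+1; sign (−1)^0·-1^-4·+1^-4 = +1.
(a,b)_11: α=0, u≡2; β=2, v≡3 (mod 11); (2|11)=-1, (3|11)=+1; sign (−1)^0·-1^2·+1^0 = +1.
(a,b)_∞: sgn(-115197)=−, sgn(2649531)=+, so +1.
(a,b)_7: α=-2, u≡4; β=-4, v≡3 (mod 7); (4|7)=+1, (3|7)=-1; sign (−1)^0·+1^-4·-1^-2 = +1.
(a,b)_43: α=1, u≡20; β=1, v≡16 (mod 43); (20|43)=-1, (16|43)=+1; sign (−1)^1·-1^1·+1^1 = +1.
(a,b)_23: α=2, u≡11; β=3, v≡9 (mod 23); (11|23)=-1, (9|23)=+1; sign (−1)^0·-1^3·+1^2 = -1.
(a,b)_19: α=3, u≡4; β=3, v≡12 (mod 19); (4|19)=+1, (12|19)=-1; sign (−1)^1·+1^3·-1^3 = +1.
(a,b)_13: α=2, u≡4; β=2, v≡12 (mod 13); (4|13)=+1, (12|13)=+1; sign (−1)^0·+1^2·+1^2 = +1.
(a,b)_47: α=1, u≡15; β=1, v≡30 (mod 47); (15|47)=-1, (30|47)=-1; sign (−1)^1·-1^1·-1^1 = -1.
(a,b)_3: α=1, u≡1; β=3, v≡1 (mod 3); (1|3)=+1, (1|3)=+1; sign (−1)^1·+1^3·+1^1 = -1.
(-115197, 2649531 / ℚ) ramifies at {2, 3, 23, 47}: a division algebra.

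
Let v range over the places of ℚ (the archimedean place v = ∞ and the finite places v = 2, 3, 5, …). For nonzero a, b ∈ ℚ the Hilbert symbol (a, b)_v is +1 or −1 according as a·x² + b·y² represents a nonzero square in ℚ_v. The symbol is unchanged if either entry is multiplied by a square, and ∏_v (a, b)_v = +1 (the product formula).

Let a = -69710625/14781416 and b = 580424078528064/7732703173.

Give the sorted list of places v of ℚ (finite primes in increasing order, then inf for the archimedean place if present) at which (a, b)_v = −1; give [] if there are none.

Mod squares: a ≡ -442, b ≡ 13. Check v ∈ {∞, 2, 3, 5, 13, 17, 29}.
v=17: a=17^1·(≡13), b=17^2·(≡16) mod 17; (13|17)=+1, (16|17)=+1; (−1)^{1·2·8}·(+1)^2·(+1)^1 = +1.
v=13: a=13^-3·(≡6), b=13^-1·(≡4) mod 13; (6|13)=-1, (4|13)=+1; (−1)^{-3·-1·6}·(-1)^-1·(+1)^-3 = -1.
v=∞: -442 < 0 and 13 > 0  ⇒  (a,b)_∞ = +1.
v=29: a=29^-2·(≡5), b=29^-6·(≡1) mod 29; (5|29)=+1, (1|29)=+1; (−1)^{-2·-6·14}·(+1)^-6·(+1)^-2 = +1.
v=5: a=5^4·(≡3), b=5^0·(≡3) mod 5; (3|5)=-1, (3|5)=-1; (−1)^{4·0·2}·(-1)^0·(-1)^4 = +1.
v=2: v_2(a)=-3, v_2(b)=6; units ≡ 3, 5 (mod 8); ε·ε+αω+βω = 1·0+-3·1+6·1 ≡ 1  ⇒  (a,b)_2 = -1.
v=3: a=3^8·(≡2), b=3^22·(≡1) mod 3; (2|3)=-1, (1|3)=+1; (−1)^{8·22·1}·(-1)^22·(+1)^8 = +1.
Ram(-442, 13) = {2, 13}; no ℚ_2-point on the conic.

[2, 13]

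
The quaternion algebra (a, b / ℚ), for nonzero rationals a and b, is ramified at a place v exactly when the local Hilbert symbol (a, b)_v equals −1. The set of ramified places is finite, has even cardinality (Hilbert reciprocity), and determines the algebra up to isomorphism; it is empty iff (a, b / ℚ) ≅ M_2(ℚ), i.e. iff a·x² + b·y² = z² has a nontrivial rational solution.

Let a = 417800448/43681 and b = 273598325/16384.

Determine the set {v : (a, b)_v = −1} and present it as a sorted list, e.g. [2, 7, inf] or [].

[11, 29]

(a, b) ≡ (1073, 77) mod (ℚ^×)²; places V = {2, 3, 5, 7, 11, 13, 19, 29, 37, ∞}.
(a,b)_5: α=0, u≡3; β=2, v≡2 (mod 5); (3|5)=-1, (2|5)=-1; sign (−1)^0·-1^2·-1^0 = +1.
(a,b)_7: α=0, u≡2; β=1, v≡4 (mod 7); (2|7)=+1, (4|7)=+1; sign (−1)^0·+1^1·+1^0 = +1.
(a,b)_11: α=-2, u≡6; β=1, v≡7 (mod 11); (6|11)=-1, (7|11)=-1; sign (−1)^0·-1^1·-1^-2 = -1.
(a,b)_∞: sgn(1073)=+, sgn(77)=+, so +1.
(a,b)_37: α=1, u≡31; β=0, v≡30 (mod 37); (31|37)=-1, (30|37)=+1; sign (−1)^0·-1^0·+1^1 = +1.
(a,b)_19: α=-2, u≡17; β=0, v≡9 (mod 19); (17|19)=+1, (9|19)=+1; sign (−1)^0·+1^0·+1^-2 = +1.
(a,b)_29: α=1, u≡21; β=2, v≡26 (mod 29); (21|29)=-1, (26|29)=-1; sign (−1)^0·-1^2·-1^1 = -1.
(a,b)_2: α=8, β=-14; u≡1, v≡5 (mod 8); ε(u)ε(v)=0·0, αω(v)=8·1, βω(u)=-14·0; sum ≡ 0  ⇒  +1.
(a,b)_3: α=2, u≡2; β=0, v≡2 (mod 3); (2|3)=-1, (2|3)=-1; sign (−1)^0·-1^0·-1^2 = +1.
(a,b)_13: α=2, u≡8; β=2, v≡12 (mod 13); (8|13)=-1, (12|13)=+1; sign (−1)^0·-1^2·+1^2 = +1.
Ram(1073, 77) = {11, 29}; no ℚ_11-point on the conic.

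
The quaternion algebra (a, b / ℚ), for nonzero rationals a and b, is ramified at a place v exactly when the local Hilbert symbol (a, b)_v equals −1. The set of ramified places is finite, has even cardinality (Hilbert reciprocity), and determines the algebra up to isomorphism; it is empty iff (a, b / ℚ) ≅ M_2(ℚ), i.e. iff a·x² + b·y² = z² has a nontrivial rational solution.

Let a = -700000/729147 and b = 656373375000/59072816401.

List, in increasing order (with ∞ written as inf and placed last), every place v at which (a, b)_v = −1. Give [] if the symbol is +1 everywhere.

Mod squares: a ≡ -210, b ≡ 6. Check v ∈ {∞, 2, 3, 5, 7, 17, 29}.
v=29: a=29^-2·(≡9), b=29^-4·(≡5) mod 29; (9|29)=+1, (5|29)=+1; (−1)^{-2·-4·14}·(+1)^-4·(+1)^-2 = +1.
v=7: a=7^1·(≡5), b=7^4·(≡6) mod 7; (5|7)=-1, (6|7)=-1; (−1)^{1·4·3}·(-1)^4·(-1)^1 = -1.
v=2: v_2(a)=5, v_2(b)=3; units ≡ 7, 3 (mod 8); ε·ε+αω+βω = 1·1+5·1+3·0 ≡ 0  ⇒  (a,b)_2 = +1.
v=17: a=17^-2·(≡11), b=17^-4·(≡11) mod 17; (11|17)=-1, (11|17)=-1; (−1)^{-2·-4·8}·(-1)^-4·(-1)^-2 = +1.
v=5: a=5^5·(≡3), b=5^6·(≡1) mod 5; (3|5)=-1, (1|5)=+1; (−1)^{5·6·2}·(-1)^6·(+1)^5 = +1.
v=∞: -210 < 0 and 6 > 0  ⇒  (a,b)_∞ = +1.
v=3: a=3^-1·(≡2), b=3^7·(≡2) mod 3; (2|3)=-1, (2|3)=-1; (−1)^{-1·7·1}·(-1)^7·(-1)^-1 = -1.
|Ram(-210, 6)| = 2, even; anisotropic at {3, 7}.

[3, 7]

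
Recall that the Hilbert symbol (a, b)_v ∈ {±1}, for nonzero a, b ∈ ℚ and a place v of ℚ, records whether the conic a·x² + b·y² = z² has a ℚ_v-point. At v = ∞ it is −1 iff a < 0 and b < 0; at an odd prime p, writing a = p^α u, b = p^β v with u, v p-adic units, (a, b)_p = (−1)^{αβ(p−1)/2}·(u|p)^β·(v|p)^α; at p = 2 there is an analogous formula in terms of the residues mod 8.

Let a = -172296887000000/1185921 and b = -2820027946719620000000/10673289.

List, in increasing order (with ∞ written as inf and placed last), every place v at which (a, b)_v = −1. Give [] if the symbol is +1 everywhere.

Mod squares: a ≡ -23, b ≡ -177905. Check v ∈ {∞, 2, 3, 5, 7, 11, 13, 17, 23}.
v=3: a=3^-4·(≡1), b=3^-6·(≡1) mod 3; (1|3)=+1, (1|3)=+1; (−1)^{-4·-6·1}·(+1)^-6·(+1)^-4 = +1.
v=23: a=23^3·(≡10), b=23^5·(≡3) mod 23; (10|23)=-1, (3|23)=+1; (−1)^{3·5·11}·(-1)^5·(+1)^3 = +1.
v=17: a=17^2·(≡12), b=17^3·(≡14) mod 17; (12|17)=-1, (14|17)=-1; (−1)^{2·3·8}·(-1)^3·(-1)^2 = -1.
v=5: a=5^6·(≡2), b=5^7·(≡1) mod 5; (2|5)=-1, (1|5)=+1; (−1)^{6·7·2}·(-1)^7·(+1)^6 = -1.
v=11: a=11^-4·(≡10), b=11^-4·(≡4) mod 11; (10|11)=-1, (4|11)=+1; (−1)^{-4·-4·5}·(-1)^-4·(+1)^-4 = +1.
v=∞: -23 < 0 and -177905 < 0  ⇒  (a,b)_∞ = -1.
v=2: v_2(a)=6, v_2(b)=8; units ≡ 1, 7 (mod 8); ε·ε+αω+βω = 0·1+6·0+8·0 ≡ 0  ⇒  (a,b)_2 = +1.
v=7: a=7^2·(≡6), b=7^3·(≡1) mod 7; (6|7)=-1, (1|7)=+1; (−1)^{2·3·3}·(-1)^3·(+1)^2 = -1.
v=13: a=13^0·(≡12), b=13^1·(≡12) mod 13; (12|13)=+1, (12|13)=+1; (−1)^{0·1·6}·(+1)^1·(+1)^0 = +1.
Ram(-23, -177905) = {5, 7, 17, ∞}; no ℚ_5-point on the conic.

[5, 7, 17, inf]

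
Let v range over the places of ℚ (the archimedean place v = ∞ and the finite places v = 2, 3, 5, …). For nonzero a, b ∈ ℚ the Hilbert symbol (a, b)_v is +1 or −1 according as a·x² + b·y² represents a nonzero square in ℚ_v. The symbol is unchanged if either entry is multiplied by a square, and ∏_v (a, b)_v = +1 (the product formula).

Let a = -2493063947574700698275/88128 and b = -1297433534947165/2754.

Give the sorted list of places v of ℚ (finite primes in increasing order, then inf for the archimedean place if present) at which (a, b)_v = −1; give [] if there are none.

Mod squares: a ≡ -13243, b ≡ -1038648490. Check v ∈ {∞, 2, 3, 5, 7, 11, 17, 19, 23, 31, 41}.
v=23: a=23^2·(≡19), b=23^1·(≡19) mod 23; (19|23)=-1, (19|23)=-1; (−1)^{2·1·11}·(-1)^1·(-1)^2 = -1.
v=31: a=31^2·(≡25), b=31^1·(≡19) mod 31; (25|31)=+1, (19|31)=+1; (−1)^{2·1·15}·(+1)^1·(+1)^2 = +1.
v=∞: -13243 < 0 and -1038648490 < 0  ⇒  (a,b)_∞ = -1.
v=19: a=19^3·(≡4), b=19^3·(≡16) mod 19; (4|19)=+1, (16|19)=+1; (−1)^{3·3·9}·(+1)^3·(+1)^3 = -1.
v=2: v_2(a)=-6, v_2(b)=-1; units ≡ 5, 3 (mod 8); ε·ε+αω+βω = 0·1+-6·1+-1·1 ≡ 1  ⇒  (a,b)_2 = -1.
v=17: a=17^-1·(≡5), b=17^-1·(≡3) mod 17; (5|17)=-1, (3|17)=-1; (−1)^{-1·-1·8}·(-1)^-1·(-1)^-1 = +1.
v=3: a=3^-4·(≡2), b=3^-4·(≡2) mod 3; (2|3)=-1, (2|3)=-1; (−1)^{-4·-4·1}·(-1)^-4·(-1)^-4 = +1.
v=11: a=11^2·(≡9), b=11^1·(≡7) mod 11; (9|11)=+1, (7|11)=-1; (−1)^{2·1·5}·(+1)^1·(-1)^2 = +1.
v=7: a=7^8·(≡4), b=7^6·(≡2) mod 7; (4|7)=+1, (2|7)=+1; (−1)^{8·6·3}·(+1)^6·(+1)^8 = +1.
v=5: a=5^2·(≡3), b=5^1·(≡3) mod 5; (3|5)=-1, (3|5)=-1; (−1)^{2·1·2}·(-1)^1·(-1)^2 = -1.
v=41: a=41^1·(≡10), b=41^1·(≡28) mod 41; (10|41)=+1, (28|41)=-1; (−1)^{1·1·20}·(+1)^1·(-1)^1 = -1.
|Ram(-13243, -1038648490)| = 6, even; anisotropic at {2, 5, 19, 23, 41, ∞}.

[2, 5, 19, 23, 41, inf]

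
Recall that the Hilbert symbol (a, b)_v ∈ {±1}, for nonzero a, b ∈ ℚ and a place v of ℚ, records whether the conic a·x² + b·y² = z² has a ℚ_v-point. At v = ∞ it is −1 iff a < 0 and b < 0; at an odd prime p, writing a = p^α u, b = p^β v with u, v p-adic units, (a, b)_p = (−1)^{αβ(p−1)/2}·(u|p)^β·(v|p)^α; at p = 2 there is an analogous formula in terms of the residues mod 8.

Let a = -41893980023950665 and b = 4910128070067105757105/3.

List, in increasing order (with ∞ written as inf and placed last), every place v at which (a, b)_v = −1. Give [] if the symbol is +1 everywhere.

Mod squares: a ≡ -338865, b ≡ 119148661515. Check v ∈ {∞, 2, 3, 5, 13, 17, 19, 29, 37, 41, 43}.
v=41: a=41^1·(≡15), b=41^1·(≡22) mod 41; (15|41)=-1, (22|41)=-1; (−1)^{1·1·20}·(-1)^1·(-1)^1 = +1.
v=19: a=19^1·(≡16), b=19^1·(≡18) mod 19; (16|19)=+1, (18|19)=-1; (−1)^{1·1·9}·(+1)^1·(-1)^1 = +1.
v=43: a=43^2·(≡22), b=43^3·(≡2) mod 43; (22|43)=-1, (2|43)=-1; (−1)^{2·3·21}·(-1)^3·(-1)^2 = -1.
v=13: a=13^2·(≡8), b=13^3·(≡1) mod 13; (8|13)=-1, (1|13)=+1; (−1)^{2·3·6}·(-1)^3·(+1)^2 = -1.
v=2: v_2(a)=0, v_2(b)=0; units ≡ 7, 3 (mod 8); ε·ε+αω+βω = 1·1+0·1+0·0 ≡ 1  ⇒  (a,b)_2 = -1.
v=5: a=5^1·(≡2), b=5^1·(≡2) mod 5; (2|5)=-1, (2|5)=-1; (−1)^{1·1·2}·(-1)^1·(-1)^1 = +1.
v=∞: -338865 < 0 and 119148661515 > 0  ⇒  (a,b)_∞ = +1.
v=17: a=17^2·(≡9), b=17^3·(≡6) mod 17; (9|17)=+1, (6|17)=-1; (−1)^{2·3·8}·(+1)^3·(-1)^2 = +1.
v=3: a=3^1·(≡1), b=3^-1·(≡1) mod 3; (1|3)=+1, (1|3)=+1; (−1)^{1·-1·1}·(+1)^-1·(+1)^1 = -1.
v=37: a=37^2·(≡19), b=37^3·(≡25) mod 37; (19|37)=-1, (25|37)=+1; (−1)^{2·3·18}·(-1)^3·(+1)^2 = -1.
v=29: a=29^1·(≡15), b=29^1·(≡4) mod 29; (15|29)=-1, (4|29)=+1; (−1)^{1·1·14}·(-1)^1·(+1)^1 = -1.
(-338865, 119148661515 / ℚ) ramifies at {2, 3, 13, 29, 37, 43}: a division algebra.

[2, 3, 13, 29, 37, 43]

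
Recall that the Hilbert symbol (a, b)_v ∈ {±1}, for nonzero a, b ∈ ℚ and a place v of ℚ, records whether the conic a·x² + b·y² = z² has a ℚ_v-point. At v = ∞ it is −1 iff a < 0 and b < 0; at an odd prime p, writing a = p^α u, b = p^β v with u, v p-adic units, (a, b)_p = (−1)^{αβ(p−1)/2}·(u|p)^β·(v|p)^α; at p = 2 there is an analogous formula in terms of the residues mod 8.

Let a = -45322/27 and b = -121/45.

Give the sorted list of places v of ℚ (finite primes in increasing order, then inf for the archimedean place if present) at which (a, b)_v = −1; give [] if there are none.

[2, 17, 31, inf]

(a, b) ≡ (-135966, -5) mod (ℚ^×)²; places V = {2, 3, 5, 11, 17, 31, 43, ∞}.
(a,b)_5: α=0, u≡4; β=-1, v≡1 (mod 5); (4|5)=+1, (1|5)=+1; sign (−1)^0·+1^-1·+1^0 = +1.
(a,b)_31: α=1, u≡9; β=0, v≡29 (mod 31); (9|31)=+1, (29|31)=-1; sign (−1)^0·+1^0·-1^1 = -1.
(a,b)_∞: sgn(-135966)=−, sgn(-5)=−, so -1.
(a,b)_3: α=-3, u≡2; β=-2, v≡1 (mod 3); (2|3)=-1, (1|3)=+1; sign (−1)^0·-1^-2·+1^-3 = +1.
(a,b)_17: α=1, u≡2; β=0, v≡6 (mod 17); (2|17)=+1, (6|17)=-1; sign (−1)^0·+1^0·-1^1 = -1.
(a,b)_11: α=0, u≡4; β=2, v≡10 (mod 11); (4|11)=+1, (10|11)=-1; sign (−1)^0·+1^2·-1^0 = +1.
(a,b)_2: α=1, β=0; u≡1, v≡3 (mod 8); ε(u)ε(v)=0·1, αω(v)=1·1, βω(u)=0·0; sum ≡ 1  ⇒  -1.
(a,b)_43: α=1, u≡39; β=0, v≡4 (mod 43); (39|43)=-1, (4|43)=+1; sign (−1)^0·-1^0·+1^1 = +1.
Ram(-135966, -5) = {2, 17, 31, ∞}; no ℚ_2-point on the conic.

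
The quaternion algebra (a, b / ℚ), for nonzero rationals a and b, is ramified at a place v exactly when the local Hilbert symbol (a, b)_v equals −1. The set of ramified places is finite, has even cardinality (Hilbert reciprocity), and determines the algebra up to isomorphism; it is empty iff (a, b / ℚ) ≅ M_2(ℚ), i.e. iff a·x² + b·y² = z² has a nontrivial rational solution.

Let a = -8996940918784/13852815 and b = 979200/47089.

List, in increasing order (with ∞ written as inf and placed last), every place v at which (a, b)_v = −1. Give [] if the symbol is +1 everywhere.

Mod squares: a ≡ -1365, b ≡ 17. Check v ∈ {∞, 2, 3, 5, 7, 13, 17, 31}.
v=31: a=31^-4·(≡27), b=31^-2·(≡26) mod 31; (27|31)=-1, (26|31)=-1; (−1)^{-4·-2·15}·(-1)^-2·(-1)^-4 = +1.
v=13: a=13^1·(≡3), b=13^0·(≡9) mod 13; (3|13)=+1, (9|13)=+1; (−1)^{1·0·6}·(+1)^0·(+1)^1 = +1.
v=17: a=17^6·(≡5), b=17^1·(≡13) mod 17; (5|17)=-1, (13|17)=+1; (−1)^{6·1·8}·(-1)^1·(+1)^6 = -1.
v=∞: -1365 < 0 and 17 > 0  ⇒  (a,b)_∞ = +1.
v=2: v_2(a)=12, v_2(b)=8; units ≡ 3, 1 (mod 8); ε·ε+αω+βω = 1·0+12·0+8·1 ≡ 0  ⇒  (a,b)_2 = +1.
v=5: a=5^-1·(≡2), b=5^2·(≡2) mod 5; (2|5)=-1, (2|5)=-1; (−1)^{-1·2·2}·(-1)^2·(-1)^-1 = -1.
v=7: a=7^1·(≡2), b=7^-2·(≡6) mod 7; (2|7)=+1, (6|7)=-1; (−1)^{1·-2·3}·(+1)^-2·(-1)^1 = -1.
v=3: a=3^-1·(≡1), b=3^2·(≡2) mod 3; (1|3)=+1, (2|3)=-1; (−1)^{-1·2·1}·(+1)^2·(-1)^-1 = -1.
Ram(-1365, 17) = {3, 5, 7, 17}; no ℚ_3-point on the conic.

[3, 5, 7, 17]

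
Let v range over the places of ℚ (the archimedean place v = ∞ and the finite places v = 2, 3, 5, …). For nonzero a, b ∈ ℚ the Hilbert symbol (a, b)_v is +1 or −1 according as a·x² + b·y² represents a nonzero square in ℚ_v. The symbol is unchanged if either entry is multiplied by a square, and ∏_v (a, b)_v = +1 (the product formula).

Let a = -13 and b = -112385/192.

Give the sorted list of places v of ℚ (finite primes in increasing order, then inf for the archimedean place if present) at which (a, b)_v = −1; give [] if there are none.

[3, 5, 13, inf]

Mod squares: a ≡ -13, b ≡ -1995. Check v ∈ {∞, 2, 3, 5, 7, 13, 19}.
v=7: a=7^0·(≡1), b=7^1·(≡1) mod 7; (1|7)=+1, (1|7)=+1; (−1)^{0·1·3}·(+1)^1·(+1)^0 = +1.
v=5: a=5^0·(≡2), b=5^1·(≡4) mod 5; (2|5)=-1, (4|5)=+1; (−1)^{0·1·2}·(-1)^1·(+1)^0 = -1.
v=2: v_2(a)=0, v_2(b)=-6; units ≡ 3, 5 (mod 8); ε·ε+αω+βω = 1·0+0·1+-6·1 ≡ 0  ⇒  (a,b)_2 = +1.
v=13: a=13^1·(≡12), b=13^2·(≡5) mod 13; (12|13)=+1, (5|13)=-1; (−1)^{1·2·6}·(+1)^2·(-1)^1 = -1.
v=∞: -13 < 0 and -1995 < 0  ⇒  (a,b)_∞ = -1.
v=3: a=3^0·(≡2), b=3^-1·(≡1) mod 3; (2|3)=-1, (1|3)=+1; (−1)^{0·-1·1}·(-1)^-1·(+1)^0 = -1.
v=19: a=19^0·(≡6), b=19^1·(≡16) mod 19; (6|19)=+1, (16|19)=+1; (−1)^{0·1·9}·(+1)^1·(+1)^0 = +1.
(-13, -1995 / ℚ) ramifies at {3, 5, 13, ∞}: a division algebra.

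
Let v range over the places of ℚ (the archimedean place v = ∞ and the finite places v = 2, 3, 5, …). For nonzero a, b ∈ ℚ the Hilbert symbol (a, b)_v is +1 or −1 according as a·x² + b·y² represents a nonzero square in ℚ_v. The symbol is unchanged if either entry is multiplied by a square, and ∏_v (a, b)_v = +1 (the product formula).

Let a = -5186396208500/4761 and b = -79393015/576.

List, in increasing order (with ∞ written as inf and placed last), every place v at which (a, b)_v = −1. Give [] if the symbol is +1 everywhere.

[37, 41, 47, inf]

(a, b) ≡ (-143667485, -82615) mod (ℚ^×)²; places V = {2, 3, 5, 13, 19, 23, 31, 37, 41, 47, ∞}.
(a,b)_41: α=1, u≡2; β=1, v≡28 (mod 41); (2|41)=+1, (28|41)=-1; sign (−1)^0·+1^1·-1^1 = -1.
(a,b)_47: α=1, u≡29; β=0, v≡31 (mod 47); (29|47)=-1, (31|47)=-1; sign (−1)^0·-1^0·-1^1 = -1.
(a,b)_2: α=2, β=-6; u≡3, v≡1 (mod 8); ε(u)ε(v)=1·0, αω(v)=2·0, βω(u)=-6·1; sum ≡ 0  ⇒  +1.
(a,b)_∞: sgn(-143667485)=−, sgn(-82615)=−, so -1.
(a,b)_23: α=-2, u≡10; β=0, v≡18 (mod 23); (10|23)=-1, (18|23)=+1; sign (−1)^0·-1^0·+1^-2 = +1.
(a,b)_37: α=1, u≡23; β=0, v≡5 (mod 37); (23|37)=-1, (5|37)=-1; sign (−1)^0·-1^0·-1^1 = -1.
(a,b)_31: α=1, u≡13; β=3, v≡19 (mod 31); (13|31)=-1, (19|31)=+1; sign (−1)^1·-1^3·+1^1 = +1.
(a,b)_5: α=3, u≡2; β=1, v≡2 (mod 5); (2|5)=-1, (2|5)=-1; sign (−1)^0·-1^1·-1^3 = +1.
(a,b)_3: α=-2, u≡1; β=-2, v≡2 (mod 3); (1|3)=+1, (2|3)=-1; sign (−1)^0·+1^-2·-1^-2 = +1.
(a,b)_13: α=1, u≡2; β=1, v≡6 (mod 13); (2|13)=-1, (6|13)=-1; sign (−1)^0·-1^1·-1^1 = +1.
(a,b)_19: α=2, u≡14; β=0, v≡4 (mod 19); (14|19)=-1, (4|19)=+1; sign (−1)^0·-1^0·+1^2 = +1.
|Ram(-143667485, -82615)| = 4, even; anisotropic at {37, 41, 47, ∞}.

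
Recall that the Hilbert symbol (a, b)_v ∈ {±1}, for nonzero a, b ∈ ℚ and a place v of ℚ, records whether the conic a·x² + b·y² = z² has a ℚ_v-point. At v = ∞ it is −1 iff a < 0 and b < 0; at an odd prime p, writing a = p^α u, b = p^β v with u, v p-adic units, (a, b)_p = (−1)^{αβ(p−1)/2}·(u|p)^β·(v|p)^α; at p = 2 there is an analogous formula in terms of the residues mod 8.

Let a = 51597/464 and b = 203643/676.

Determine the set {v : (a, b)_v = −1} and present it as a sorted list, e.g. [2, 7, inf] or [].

Mod squares: a ≡ 377, b ≡ 187. Check v ∈ {∞, 2, 3, 7, 11, 13, 17, 29}.
v=3: a=3^4·(≡2), b=3^2·(≡1) mod 3; (2|3)=-1, (1|3)=+1; (−1)^{4·2·1}·(-1)^2·(+1)^4 = +1.
v=29: a=29^-1·(≡4), b=29^0·(≡7) mod 29; (4|29)=+1, (7|29)=+1; (−1)^{-1·0·14}·(+1)^0·(+1)^-1 = +1.
v=13: a=13^1·(≡12), b=13^-2·(≡6) mod 13; (12|13)=+1, (6|13)=-1; (−1)^{1·-2·6}·(+1)^-2·(-1)^1 = -1.
v=∞: 377 > 0 and 187 > 0  ⇒  (a,b)_∞ = +1.
v=7: a=7^2·(≡5), b=7^0·(≡5) mod 7; (5|7)=-1, (5|7)=-1; (−1)^{2·0·3}·(-1)^0·(-1)^2 = +1.
v=11: a=11^0·(≡9), b=11^3·(≡2) mod 11; (9|11)=+1, (2|11)=-1; (−1)^{0·3·5}·(+1)^3·(-1)^0 = +1.
v=2: v_2(a)=-4, v_2(b)=-2; units ≡ 1, 3 (mod 8); ε·ε+αω+βω = 0·1+-4·1+-2·0 ≡ 0  ⇒  (a,b)_2 = +1.
v=17: a=17^0·(≡14), b=17^1·(≡10) mod 17; (14|17)=-1, (10|17)=-1; (−1)^{0·1·8}·(-1)^1·(-1)^0 = -1.
|Ram(377, 187)| = 2, even; anisotropic at {13, 17}.

[13, 17]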